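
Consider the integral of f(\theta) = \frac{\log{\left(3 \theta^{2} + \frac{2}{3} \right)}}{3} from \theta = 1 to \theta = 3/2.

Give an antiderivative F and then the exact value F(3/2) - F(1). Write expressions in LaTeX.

Antiderivative: F(\theta) = \frac{\theta \log{\left(3 \theta^{2} + \frac{2}{3} \right)}}{3} - \frac{2 \theta}{3} + \frac{2 \sqrt{2} \operatorname{atan}{\left(\frac{3 \sqrt{2} \theta}{2} \right)}}{9}; value = - \frac{\log{\left(\frac{11}{3} \right)}}{3} - \frac{2 \sqrt{2} \operatorname{atan}{\left(\frac{3 \sqrt{2}}{2} \right)}}{9} - \frac{1}{3} + \frac{2 \sqrt{2} \operatorname{atan}{\left(\frac{9 \sqrt{2}}{4} \right)}}{9} + \frac{\log{\left(\frac{89}{12} \right)}}{2}

Whatever form F(\theta) takes, F'(\theta) = f(\theta) is non-negotiable.
F(\theta) = \frac{\theta \log{\left(3 \theta^{2} + \frac{2}{3} \right)}}{3} - \frac{2 \theta}{3} + \frac{2 \sqrt{2} \operatorname{atan}{\left(\frac{3 \sqrt{2} \theta}{2} \right)}}{9} is an antiderivative of f.
Check: d/d\theta[\frac{\theta \log{\left(3 \theta^{2} + \frac{2}{3} \right)}}{3} - \frac{2 \theta}{3} + \frac{2 \sqrt{2} \operatorname{atan}{\left(\frac{3 \sqrt{2} \theta}{2} \right)}}{9}] = \frac{\log{\left(3 \theta^{2} + \frac{2}{3} \right)}}{3} = f(\theta).
F(3/2) = -1 + \frac{2 \sqrt{2} \operatorname{atan}{\left(\frac{9 \sqrt{2}}{4} \right)}}{9} + \frac{\log{\left(\frac{89}{12} \right)}}{2}; F(1) = - \frac{2}{3} + \frac{2 \sqrt{2} \operatorname{atan}{\left(\frac{3 \sqrt{2}}{2} \right)}}{9} + \frac{\log{\left(\frac{11}{3} \right)}}{3}.
Integral = F(3/2) - F(1) = - \frac{\log{\left(\frac{11}{3} \right)}}{3} - \frac{2 \sqrt{2} \operatorname{atan}{\left(\frac{3 \sqrt{2}}{2} \right)}}{9} - \frac{1}{3} + \frac{2 \sqrt{2} \operatorname{atan}{\left(\frac{9 \sqrt{2}}{4} \right)}}{9} + \frac{\log{\left(\frac{89}{12} \right)}}{2}.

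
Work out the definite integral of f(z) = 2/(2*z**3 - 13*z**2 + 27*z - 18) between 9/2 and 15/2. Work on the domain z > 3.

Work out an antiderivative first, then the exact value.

Factor the denominator ((z - 3)*(z - 2)*(2*z - 3)) and decompose: f = 8/(3*(2*z - 3)) - 2/(z - 2) + 2/(3*(z - 3)); each piece integrates to a log, atan, or power term.
F(z) = 2*log(z - 3)/3 - 2*log(z - 2) + 4*log(z - 3/2)/3 is an antiderivative of f.
Check: d/dz[2*log(z - 3)/3 - 2*log(z - 2) + 4*log(z - 3/2)/3] = 2/(2*z**3 - 13*z**2 + 27*z - 18) = f(z).
F(15/2) = -2*log(11/2) + 2*log(9/2)/3 + 4*log(6)/3; F(9/2) = -2*log(5/2) + 2*log(3/2)/3 + 4*log(3)/3.
Integral = F(15/2) - F(9/2) = -2*log(11/2) - 4*log(3)/3 - 2*log(3/2)/3 + 2*log(9/2)/3 + 2*log(5/2) + 4*log(6)/3.

Antiderivative: F(z) = 2*log(z - 3)/3 - 2*log(z - 2) + 4*log(z - 3/2)/3; value = -2*log(11/2) - 4*log(3)/3 - 2*log(3/2)/3 + 2*log(9/2)/3 + 2*log(5/2) + 4*log(6)/3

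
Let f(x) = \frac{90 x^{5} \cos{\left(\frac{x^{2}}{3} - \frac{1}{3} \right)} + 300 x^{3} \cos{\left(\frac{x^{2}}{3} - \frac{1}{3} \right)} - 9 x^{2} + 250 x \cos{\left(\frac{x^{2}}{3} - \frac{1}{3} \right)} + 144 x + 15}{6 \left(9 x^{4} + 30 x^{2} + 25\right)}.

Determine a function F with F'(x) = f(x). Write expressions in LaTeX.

An antiderivative is F(x) = \frac{x}{6 x^{2} + 10} + \frac{5 \sin{\left(\frac{x^{2}}{3} - \frac{1}{3} \right)}}{2} - \frac{4}{3 x^{2} + 5}.

A first test for any F(x): its x-derivative must equal f(x) identically.
Check: d/dx[\frac{x}{6 x^{2} + 10} + \frac{5 \sin{\left(\frac{x^{2}}{3} - \frac{1}{3} \right)}}{2} - \frac{4}{3 x^{2} + 5}] = \frac{90 x^{5} \cos{\left(\frac{x^{2}}{3} - \frac{1}{3} \right)} + 300 x^{3} \cos{\left(\frac{x^{2}}{3} - \frac{1}{3} \right)} - 9 x^{2} + 250 x \cos{\left(\frac{x^{2}}{3} - \frac{1}{3} \right)} + 144 x + 15}{54 x^{4} + 180 x^{2} + 150}, which equals f(x).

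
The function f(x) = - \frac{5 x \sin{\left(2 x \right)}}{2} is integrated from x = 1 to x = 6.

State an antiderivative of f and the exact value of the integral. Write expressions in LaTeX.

Since d/dx undoes antidifferentiation here, F'(x) = f(x) is required of F(x).
F(x) = \frac{5 x \cos{\left(2 x \right)}}{4} - \frac{5 \sin{\left(2 x \right)}}{8} is an antiderivative of f.
Check: d/dx[\frac{5 x \cos{\left(2 x \right)}}{4} - \frac{5 \sin{\left(2 x \right)}}{8}] = - \frac{5 x \sin{\left(2 x \right)}}{2} = f(x).
F(6) = - \frac{5 \sin{\left(12 \right)}}{8} + \frac{15 \cos{\left(12 \right)}}{2}; F(1) = - \frac{5 \sin{\left(2 \right)}}{8} + \frac{5 \cos{\left(2 \right)}}{4}.
Integral = F(6) - F(1) = - \frac{5 \sin{\left(12 \right)}}{8} - \frac{5 \cos{\left(2 \right)}}{4} + \frac{5 \sin{\left(2 \right)}}{8} + \frac{15 \cos{\left(12 \right)}}{2}.

Antiderivative: F(x) = \frac{5 x \cos{\left(2 x \right)}}{4} - \frac{5 \sin{\left(2 x \right)}}{8}; value = - \frac{5 \sin{\left(12 \right)}}{8} - \frac{5 \cos{\left(2 \right)}}{4} + \frac{5 \sin{\left(2 \right)}}{8} + \frac{15 \cos{\left(12 \right)}}{2}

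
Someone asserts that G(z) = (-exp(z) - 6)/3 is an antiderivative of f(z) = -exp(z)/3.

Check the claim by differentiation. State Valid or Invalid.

d/dz[G] = -exp(z)/3
This equals f(z) exactly, so the claim holds.

Valid - the claim checks out under differentiation.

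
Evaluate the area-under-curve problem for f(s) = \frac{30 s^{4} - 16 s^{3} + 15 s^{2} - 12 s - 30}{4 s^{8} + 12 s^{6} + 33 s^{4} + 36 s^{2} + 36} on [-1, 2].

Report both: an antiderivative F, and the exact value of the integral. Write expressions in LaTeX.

Antiderivative: F(s) = - \frac{5 s}{2 s^{4} + 3 s^{2} + 6} + \frac{1}{s^{4} + \frac{3 s^{2}}{2} + 3}; value = - \frac{219}{275}

f has the shape u'v + uv' for u = \frac{1}{s^{4} + \frac{3 s^{2}}{2} + 3} and v = 1 - \frac{5 s}{2} — it is the derivative of the product u*v.
F(s) = - \frac{5 s}{2 s^{4} + 3 s^{2} + 6} + \frac{1}{s^{4} + \frac{3 s^{2}}{2} + 3} is an antiderivative of f.
Check: d/ds[- \frac{5 s}{2 s^{4} + 3 s^{2} + 6} + \frac{1}{s^{4} + \frac{3 s^{2}}{2} + 3}] = \frac{30 s^{4} - 16 s^{3} + 15 s^{2} - 12 s - 30}{4 s^{8} + 12 s^{6} + 33 s^{4} + 36 s^{2} + 36} = f(s).
F(2) = - \frac{4}{25}; F(-1) = \frac{7}{11}.
Integral = F(2) - F(-1) = - \frac{219}{275}.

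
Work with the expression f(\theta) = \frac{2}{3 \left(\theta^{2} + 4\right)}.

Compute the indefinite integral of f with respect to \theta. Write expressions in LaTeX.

F(\theta) = \frac{\operatorname{atan}{\left(\frac{\theta}{2} \right)}}{3} + C

Since d/d\theta undoes antidifferentiation here, F'(\theta) = f(\theta) is required of F(\theta).
Check: d/d\theta[\frac{\operatorname{atan}{\left(\frac{\theta}{2} \right)}}{3}] = \frac{2}{3 \theta^{2} + 12}, which equals f(\theta).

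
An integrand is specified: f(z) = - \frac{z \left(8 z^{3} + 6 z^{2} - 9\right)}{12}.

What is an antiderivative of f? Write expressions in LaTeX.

Recover f(z) by differentiating a candidate F(z); any mismatch rules it out.
Check: d/dz[- \frac{2 z^{5}}{15} - \frac{z^{4}}{8} + \frac{3 z^{2}}{8}] = - \frac{2 z^{4}}{3} - \frac{z^{3}}{2} + \frac{3 z}{4}, which equals f(z).

An antiderivative is F(z) = - \frac{2 z^{5}}{15} - \frac{z^{4}}{8} + \frac{3 z^{2}}{8}.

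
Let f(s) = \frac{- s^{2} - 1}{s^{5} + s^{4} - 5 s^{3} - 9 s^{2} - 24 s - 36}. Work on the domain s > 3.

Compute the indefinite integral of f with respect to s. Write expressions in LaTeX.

The denominator factors as \left(s - 3\right) \left(s + 2\right)^{2} \left(s^{2} + 3\right); partial fractions split f into directly integrable pieces: \frac{11 s - 15}{294 \left(s^{2} + 3\right)} - \frac{1}{245 \left(s + 2\right)} + \frac{1}{7 \left(s + 2\right)^{2}} - \frac{1}{30 \left(s - 3\right)}.
Check: d/ds[\frac{- 98 s \log{\left(s - 3 \right)} - 12 s \log{\left(s + 2 \right)} + 55 s \log{\left(s^{2} + 3 \right)} - 50 \sqrt{3} s \operatorname{atan}{\left(\frac{\sqrt{3} s}{3} \right)} - 196 \log{\left(s - 3 \right)} - 24 \log{\left(s + 2 \right)} + 110 \log{\left(s^{2} + 3 \right)} - 100 \sqrt{3} \operatorname{atan}{\left(\frac{\sqrt{3} s}{3} \right)} - 420}{2940 s + 5880}] = \frac{- s^{2} - 1}{s^{5} + s^{4} - 5 s^{3} - 9 s^{2} - 24 s - 36} = f(s).

F(s) = \frac{- 98 s \log{\left(s - 3 \right)} - 12 s \log{\left(s + 2 \right)} + 55 s \log{\left(s^{2} + 3 \right)} - 50 \sqrt{3} s \operatorname{atan}{\left(\frac{\sqrt{3} s}{3} \right)} - 196 \log{\left(s - 3 \right)} - 24 \log{\left(s + 2 \right)} + 110 \log{\left(s^{2} + 3 \right)} - 100 \sqrt{3} \operatorname{atan}{\left(\frac{\sqrt{3} s}{3} \right)} - 420}{2940 s + 5880} + C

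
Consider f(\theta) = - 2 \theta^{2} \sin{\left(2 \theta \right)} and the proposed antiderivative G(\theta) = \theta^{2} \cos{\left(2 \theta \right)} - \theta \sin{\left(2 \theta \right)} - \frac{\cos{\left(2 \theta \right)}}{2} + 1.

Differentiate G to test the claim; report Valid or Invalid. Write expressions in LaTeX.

d/d\theta[G] = - 2 \theta^{2} \sin{\left(2 \theta \right)}
This equals f(\theta) exactly, so the claim holds.

Valid - the claim checks out under differentiation.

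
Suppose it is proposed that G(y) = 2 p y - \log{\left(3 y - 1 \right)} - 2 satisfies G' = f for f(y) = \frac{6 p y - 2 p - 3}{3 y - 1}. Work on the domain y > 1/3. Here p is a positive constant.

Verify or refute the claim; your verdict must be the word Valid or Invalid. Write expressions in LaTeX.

d/dy[G] = \frac{6 p y - 2 p - 3}{3 y - 1}
This equals f(y) exactly, so the claim holds.

Valid - the claim checks out under differentiation.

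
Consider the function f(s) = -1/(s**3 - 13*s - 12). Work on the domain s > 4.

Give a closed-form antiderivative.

Factor the denominator ((s - 4)*(s + 1)*(s + 3)) and decompose: f = -1/(14*(s + 3)) + 1/(10*(s + 1)) - 1/(35*(s - 4)); each piece integrates to a log, atan, or power term.
Check: d/ds[-log(s - 4)/35 + log(s + 1)/10 - log(s + 3)/14] = -1/(s**3 - 13*s - 12) = f(s).

An antiderivative is F(s) = -log(s - 4)/35 + log(s + 1)/10 - log(s + 3)/14.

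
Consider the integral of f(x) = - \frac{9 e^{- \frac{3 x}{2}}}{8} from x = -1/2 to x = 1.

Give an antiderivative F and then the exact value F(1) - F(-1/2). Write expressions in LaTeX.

Since d/dx undoes antidifferentiation here, F'(x) = f(x) is required of F(x).
F(x) = \frac{3 e^{- \frac{3 x}{2}}}{4} is an antiderivative of f.
Check: d/dx[\frac{3 e^{- \frac{3 x}{2}}}{4}] = - \frac{9 e^{- \frac{3 x}{2}}}{8} = f(x).
F(1) = \frac{3}{4 e^{\frac{3}{2}}}; F(-1/2) = \frac{3 e^{\frac{3}{4}}}{4}.
Integral = F(1) - F(-1/2) = - \frac{3 e^{\frac{3}{4}}}{4} + \frac{3}{4 e^{\frac{3}{2}}}.

Antiderivative: F(x) = \frac{3 e^{- \frac{3 x}{2}}}{4}; value = - \frac{3 e^{\frac{3}{4}}}{4} + \frac{3}{4 e^{\frac{3}{2}}}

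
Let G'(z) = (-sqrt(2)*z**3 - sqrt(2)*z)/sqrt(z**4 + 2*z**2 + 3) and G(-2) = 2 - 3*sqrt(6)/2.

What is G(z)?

G'(z) matches the chain-rule pattern g'(h)*h' with inner function h(z) = z**4/2 + z**2 + 3/2; substituting u = h(z) collapses the integral.
A general antiderivative is -sqrt(z**4/2 + z**2 + 3/2) + C.
The condition gives C = 2 - 3*sqrt(6)/2 - (-3*sqrt(6)/2) = 2.
So G(z) = 2 - sqrt(z**4/2 + z**2 + 3/2).
Check: d/dz[2 - sqrt(z**4/2 + z**2 + 3/2)] = (-sqrt(2)*z**3 - sqrt(2)*z)/sqrt(z**4 + 2*z**2 + 3) = G'(z).

G(z) = 2 - sqrt(z**4/2 + z**2 + 3/2)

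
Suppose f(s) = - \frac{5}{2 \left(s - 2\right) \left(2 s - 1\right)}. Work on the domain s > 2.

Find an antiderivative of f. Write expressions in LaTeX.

The denominator factors as 2 \left(s - 2\right) \left(2 s - 1\right); partial fractions split f into directly integrable pieces: \frac{5}{3 \left(2 s - 1\right)} - \frac{5}{6 \left(s - 2\right)}.
Check: d/ds[- \frac{5 \log{\left(s - 2 \right)}}{6} + \frac{5 \log{\left(s - \frac{1}{2} \right)}}{6}] = - \frac{5}{4 s^{2} - 10 s + 4}, which equals f(s).

An antiderivative is F(s) = - \frac{5 \log{\left(s - 2 \right)}}{6} + \frac{5 \log{\left(s - \frac{1}{2} \right)}}{6}.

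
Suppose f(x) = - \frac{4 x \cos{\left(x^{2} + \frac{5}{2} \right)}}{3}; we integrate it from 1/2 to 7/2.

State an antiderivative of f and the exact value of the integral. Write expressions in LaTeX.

Antiderivative: F(x) = - \frac{2 \sin{\left(x^{2} + \frac{5}{2} \right)}}{3}; value = - \frac{2 \sin{\left(\frac{59}{4} \right)}}{3} + \frac{2 \sin{\left(\frac{11}{4} \right)}}{3}

f matches the chain-rule pattern g'(h)*h' with inner function h(x) = x^{2} + \frac{5}{2}; substituting u = h(x) collapses the integral.
F(x) = - \frac{2 \sin{\left(x^{2} + \frac{5}{2} \right)}}{3} is an antiderivative of f.
Check: d/dx[- \frac{2 \sin{\left(x^{2} + \frac{5}{2} \right)}}{3}] = - \frac{4 x \cos{\left(x^{2} + \frac{5}{2} \right)}}{3} = f(x).
F(7/2) = - \frac{2 \sin{\left(\frac{59}{4} \right)}}{3}; F(1/2) = - \frac{2 \sin{\left(\frac{11}{4} \right)}}{3}.
Integral = F(7/2) - F(1/2) = - \frac{2 \sin{\left(\frac{59}{4} \right)}}{3} + \frac{2 \sin{\left(\frac{11}{4} \right)}}{3}.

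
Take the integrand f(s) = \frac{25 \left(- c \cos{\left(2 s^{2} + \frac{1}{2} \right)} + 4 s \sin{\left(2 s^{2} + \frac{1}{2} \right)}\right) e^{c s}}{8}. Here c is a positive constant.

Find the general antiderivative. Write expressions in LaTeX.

F(s) = - \frac{25 e^{c s} \cos{\left(2 s^{2} + \frac{1}{2} \right)}}{8} + C

Recognize the product-rule pattern: f = u'v + uv' with u = - \frac{25 \cos{\left(2 s^{2} + \frac{1}{2} \right)}}{8}, v = e^{c s}, so integration by parts undoes it.
Check: d/ds[- \frac{25 e^{c s} \cos{\left(2 s^{2} + \frac{1}{2} \right)}}{8}] = - \frac{25 c e^{c s} \cos{\left(2 s^{2} + \frac{1}{2} \right)}}{8} + \frac{25 s e^{c s} \sin{\left(2 s^{2} + \frac{1}{2} \right)}}{2}, which equals f(s).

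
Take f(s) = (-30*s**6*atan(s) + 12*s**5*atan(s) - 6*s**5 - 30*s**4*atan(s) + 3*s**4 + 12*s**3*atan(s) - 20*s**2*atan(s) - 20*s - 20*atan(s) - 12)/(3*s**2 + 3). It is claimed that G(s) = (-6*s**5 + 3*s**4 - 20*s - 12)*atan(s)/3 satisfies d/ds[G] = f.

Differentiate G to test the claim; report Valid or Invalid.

d/ds[G] = (-30*s**6*atan(s) + 12*s**5*atan(s) - 6*s**5 - 30*s**4*atan(s) + 3*s**4 + 12*s**3*atan(s) - 20*s**2*atan(s) - 20*s - 20*atan(s) - 12)/(3*s**2 + 3)
This equals f(s) exactly, so the claim holds.

Valid - the claim checks out under differentiation.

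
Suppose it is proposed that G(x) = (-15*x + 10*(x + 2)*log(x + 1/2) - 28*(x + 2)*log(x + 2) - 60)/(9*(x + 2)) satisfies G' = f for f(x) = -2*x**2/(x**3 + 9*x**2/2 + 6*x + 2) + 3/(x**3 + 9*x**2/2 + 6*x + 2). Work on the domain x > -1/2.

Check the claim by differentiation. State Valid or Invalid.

Valid. The derivative of G reproduces f.

d/dx[G] = (6 - 4*x**2)/(2*x**3 + 9*x**2 + 12*x + 4)
This equals f(x) exactly, so the claim holds.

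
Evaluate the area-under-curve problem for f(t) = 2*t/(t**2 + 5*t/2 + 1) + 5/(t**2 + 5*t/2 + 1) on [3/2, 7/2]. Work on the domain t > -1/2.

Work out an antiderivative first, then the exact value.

The denominator factors as (t + 2)*(2*t + 1); partial fractions split f into directly integrable pieces: 16/(3*(2*t + 1)) - 2/(3*(t + 2)).
F(t) = 8*log(t + 1/2)/3 - 2*log(t + 2)/3 is an antiderivative of f.
Check: d/dt[8*log(t + 1/2)/3 - 2*log(t + 2)/3] = (4*t + 10)/(2*t**2 + 5*t + 2), which equals f(t).
F(7/2) = -2*log(11/2)/3 + 8*log(4)/3; F(3/2) = -2*log(7/2)/3 + 8*log(2)/3.
Integral = F(7/2) - F(3/2) = -8*log(2)/3 - 2*log(11/2)/3 + 2*log(7/2)/3 + 8*log(4)/3.

Antiderivative: F(t) = 8*log(t + 1/2)/3 - 2*log(t + 2)/3; value = -8*log(2)/3 - 2*log(11/2)/3 + 2*log(7/2)/3 + 8*log(4)/3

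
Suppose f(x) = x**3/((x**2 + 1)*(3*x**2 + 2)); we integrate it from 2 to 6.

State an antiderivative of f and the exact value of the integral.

Recover f(x) by differentiating a candidate F(x); any mismatch rules it out.
F(x) = (-2*log(x**2 + 2/3) + 3*log(3*x**2 + 3))/6 is an antiderivative of f.
Check: d/dx[(-2*log(x**2 + 2/3) + 3*log(3*x**2 + 3))/6] = x**3/(3*x**4 + 5*x**2 + 2), which equals f(x).
F(6) = -log(110/3)/3 + log(111)/2; F(2) = -log(14/3)/3 + log(15)/2.
Integral = F(6) - F(2) = -log(15)/2 - log(110/3)/3 + log(14/3)/3 + log(111)/2.

Antiderivative: F(x) = (-2*log(x**2 + 2/3) + 3*log(3*x**2 + 3))/6; value = -log(15)/2 - log(110/3)/3 + log(14/3)/3 + log(111)/2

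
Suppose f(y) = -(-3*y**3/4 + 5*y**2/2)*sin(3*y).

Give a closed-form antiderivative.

An antiderivative is F(y) = -y**3*cos(3*y)/4 + y**2*sin(3*y)/4 + 5*y**2*cos(3*y)/6 - 5*y*sin(3*y)/9 + y*cos(3*y)/6 - sin(3*y)/18 - 5*cos(3*y)/27.

Since d/dy undoes antidifferentiation here, F'(y) = f(y) is required of F(y).
Check: d/dy[-y**3*cos(3*y)/4 + y**2*sin(3*y)/4 + 5*y**2*cos(3*y)/6 - 5*y*sin(3*y)/9 + y*cos(3*y)/6 - sin(3*y)/18 - 5*cos(3*y)/27] = 3*y**3*sin(3*y)/4 - 5*y**2*sin(3*y)/2, which equals f(y).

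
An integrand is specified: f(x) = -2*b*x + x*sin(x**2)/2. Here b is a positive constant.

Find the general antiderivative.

The integrand splits into summands that can be handled one at a time.
Check: d/dx[-b*x**2 - cos(x**2)/4] = -2*b*x + x*sin(x**2)/2 = f(x).

F(x) = -b*x**2 - cos(x**2)/4 + C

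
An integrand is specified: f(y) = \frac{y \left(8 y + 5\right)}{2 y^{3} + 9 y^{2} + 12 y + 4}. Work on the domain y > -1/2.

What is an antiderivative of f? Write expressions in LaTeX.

An antiderivative is F(y) = - \frac{\log{\left(y + \frac{1}{2} \right)}}{9} + \frac{37 \log{\left(y + 2 \right)}}{9} + \frac{22}{3 y + 6}.

Factor the denominator (\left(y + 2\right)^{2} \left(2 y + 1\right)) and decompose: f = - \frac{2}{9 \left(2 y + 1\right)} + \frac{37}{9 \left(y + 2\right)} - \frac{22}{3 \left(y + 2\right)^{2}}; each piece integrates to a log, atan, or power term.
Check: d/dy[- \frac{\log{\left(y + \frac{1}{2} \right)}}{9} + \frac{37 \log{\left(y + 2 \right)}}{9} + \frac{22}{3 y + 6}] = \frac{8 y^{2} + 5 y}{2 y^{3} + 9 y^{2} + 12 y + 4}, which equals f(y).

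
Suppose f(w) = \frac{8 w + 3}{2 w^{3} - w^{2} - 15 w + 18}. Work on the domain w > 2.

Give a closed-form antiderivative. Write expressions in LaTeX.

An antiderivative is F(w) = \frac{57 \log{\left(w - 2 \right)} - 50 \log{\left(w - \frac{3}{2} \right)} - 7 \log{\left(w + 3 \right)}}{15}.

The denominator factors as \left(w - 2\right) \left(w + 3\right) \left(2 w - 3\right); partial fractions split f into directly integrable pieces: - \frac{20}{3 \left(2 w - 3\right)} - \frac{7}{15 \left(w + 3\right)} + \frac{19}{5 \left(w - 2\right)}.
Check: d/dw[\frac{57 \log{\left(w - 2 \right)} - 50 \log{\left(w - \frac{3}{2} \right)} - 7 \log{\left(w + 3 \right)}}{15}] = \frac{8 w + 3}{2 w^{3} - w^{2} - 15 w + 18} = f(w).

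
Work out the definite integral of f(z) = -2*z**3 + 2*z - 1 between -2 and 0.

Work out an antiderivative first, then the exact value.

Antiderivative: F(z) = -z**4/2 + z**2 - z; value = 2

Integrate term by term and add the pieces.
F(z) = -z**4/2 + z**2 - z is an antiderivative of f.
Check: d/dz[-z**4/2 + z**2 - z] = -2*z**3 + 2*z - 1 = f(z).
F(0) = 0; F(-2) = -2.
Integral = F(0) - F(-2) = 2.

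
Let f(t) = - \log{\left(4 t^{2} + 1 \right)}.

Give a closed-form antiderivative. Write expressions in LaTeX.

For F(t) to be correct the identity F'(t) - f(t) = 0 must hold.
Check: d/dt[- t \log{\left(4 t^{2} + 1 \right)} + 2 t - \operatorname{atan}{\left(2 t \right)}] = - \log{\left(4 t^{2} + 1 \right)} = f(t).

An antiderivative is F(t) = - t \log{\left(4 t^{2} + 1 \right)} + 2 t - \operatorname{atan}{\left(2 t \right)}.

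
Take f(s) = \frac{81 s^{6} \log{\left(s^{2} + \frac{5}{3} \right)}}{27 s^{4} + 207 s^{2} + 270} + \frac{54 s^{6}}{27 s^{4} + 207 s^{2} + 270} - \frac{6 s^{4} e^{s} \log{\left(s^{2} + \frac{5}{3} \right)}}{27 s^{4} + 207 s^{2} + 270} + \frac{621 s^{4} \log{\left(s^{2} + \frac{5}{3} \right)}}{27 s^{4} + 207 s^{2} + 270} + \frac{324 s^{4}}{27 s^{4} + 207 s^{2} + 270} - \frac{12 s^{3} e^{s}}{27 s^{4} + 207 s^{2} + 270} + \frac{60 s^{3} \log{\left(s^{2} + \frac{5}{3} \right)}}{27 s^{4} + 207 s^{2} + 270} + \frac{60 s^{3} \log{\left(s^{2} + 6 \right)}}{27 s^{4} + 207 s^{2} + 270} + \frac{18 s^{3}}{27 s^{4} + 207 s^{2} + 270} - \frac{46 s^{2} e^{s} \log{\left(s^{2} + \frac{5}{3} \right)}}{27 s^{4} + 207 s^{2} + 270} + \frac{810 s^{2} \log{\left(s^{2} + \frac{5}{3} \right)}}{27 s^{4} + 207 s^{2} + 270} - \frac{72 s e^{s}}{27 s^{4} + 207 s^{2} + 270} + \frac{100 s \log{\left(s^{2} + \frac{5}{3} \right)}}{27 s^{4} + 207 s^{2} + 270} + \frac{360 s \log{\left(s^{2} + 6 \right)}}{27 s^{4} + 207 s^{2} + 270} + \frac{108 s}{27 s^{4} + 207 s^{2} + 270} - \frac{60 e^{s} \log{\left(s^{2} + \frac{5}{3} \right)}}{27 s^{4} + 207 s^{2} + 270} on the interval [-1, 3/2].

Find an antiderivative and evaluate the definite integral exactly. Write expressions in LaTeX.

Antiderivative: F(s) = s^{3} \log{\left(s^{2} + \frac{5}{3} \right)} - \frac{2 e^{s} \log{\left(s^{2} + \frac{5}{3} \right)}}{9} + \frac{10 \log{\left(s^{2} + \frac{5}{3} \right)} \log{\left(s^{2} + 6 \right)}}{9} + \frac{\log{\left(s^{2} + \frac{5}{3} \right)}}{3}; value = - \frac{10 \log{\left(\frac{8}{3} \right)} \log{\left(7 \right)}}{9} - \frac{2 e^{\frac{3}{2}} \log{\left(\frac{47}{12} \right)}}{9} + \frac{2 \log{\left(\frac{8}{3} \right)}}{9 e} + \frac{2 \log{\left(\frac{8}{3} \right)}}{3} + \frac{10 \log{\left(\frac{47}{12} \right)} \log{\left(\frac{33}{4} \right)}}{9} + \frac{89 \log{\left(\frac{47}{12} \right)}}{24}

Recognize the product-rule pattern: f = u'v + uv' with u = s^{3} - \frac{2 e^{s}}{9} + \frac{10 \log{\left(s^{2} + 6 \right)}}{9} + \frac{1}{3}, v = \log{\left(s^{2} + \frac{5}{3} \right)}, so integration by parts undoes it.
F(s) = s^{3} \log{\left(s^{2} + \frac{5}{3} \right)} - \frac{2 e^{s} \log{\left(s^{2} + \frac{5}{3} \right)}}{9} + \frac{10 \log{\left(s^{2} + \frac{5}{3} \right)} \log{\left(s^{2} + 6 \right)}}{9} + \frac{\log{\left(s^{2} + \frac{5}{3} \right)}}{3} is an antiderivative of f.
Check: d/ds[s^{3} \log{\left(s^{2} + \frac{5}{3} \right)} - \frac{2 e^{s} \log{\left(s^{2} + \frac{5}{3} \right)}}{9} + \frac{10 \log{\left(s^{2} + \frac{5}{3} \right)} \log{\left(s^{2} + 6 \right)}}{9} + \frac{\log{\left(s^{2} + \frac{5}{3} \right)}}{3}] = \frac{81 s^{6} \log{\left(s^{2} + \frac{5}{3} \right)} + 54 s^{6} - 6 s^{4} e^{s} \log{\left(s^{2} + \frac{5}{3} \right)} + 621 s^{4} \log{\left(s^{2} + \frac{5}{3} \right)} + 324 s^{4} - 12 s^{3} e^{s} + 60 s^{3} \log{\left(s^{2} + \frac{5}{3} \right)} + 60 s^{3} \log{\left(s^{2} + 6 \right)} + 18 s^{3} - 46 s^{2} e^{s} \log{\left(s^{2} + \frac{5}{3} \right)} + 810 s^{2} \log{\left(s^{2} + \frac{5}{3} \right)} - 72 s e^{s} + 100 s \log{\left(s^{2} + \frac{5}{3} \right)} + 360 s \log{\left(s^{2} + 6 \right)} + 108 s - 60 e^{s} \log{\left(s^{2} + \frac{5}{3} \right)}}{27 s^{4} + 207 s^{2} + 270}, which equals f(s).
F(3/2) = - \frac{2 e^{\frac{3}{2}} \log{\left(\frac{47}{12} \right)}}{9} + \frac{10 \log{\left(\frac{47}{12} \right)} \log{\left(\frac{33}{4} \right)}}{9} + \frac{89 \log{\left(\frac{47}{12} \right)}}{24}; F(-1) = - \frac{2 \log{\left(\frac{8}{3} \right)}}{3} - \frac{2 \log{\left(\frac{8}{3} \right)}}{9 e} + \frac{10 \log{\left(\frac{8}{3} \right)} \log{\left(7 \right)}}{9}.
Integral = F(3/2) - F(-1) = - \frac{10 \log{\left(\frac{8}{3} \right)} \log{\left(7 \right)}}{9} - \frac{2 e^{\frac{3}{2}} \log{\left(\frac{47}{12} \right)}}{9} + \frac{2 \log{\left(\frac{8}{3} \right)}}{9 e} + \frac{2 \log{\left(\frac{8}{3} \right)}}{3} + \frac{10 \log{\left(\frac{47}{12} \right)} \log{\left(\frac{33}{4} \right)}}{9} + \frac{89 \log{\left(\frac{47}{12} \right)}}{24}.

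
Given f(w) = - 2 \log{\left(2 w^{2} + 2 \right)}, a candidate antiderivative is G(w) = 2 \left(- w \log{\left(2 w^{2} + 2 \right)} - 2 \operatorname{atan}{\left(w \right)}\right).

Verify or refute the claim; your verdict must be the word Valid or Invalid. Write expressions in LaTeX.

Invalid: d/dw[G] - f = -4, which is not 0.

d/dw[G] = - 2 \log{\left(w^{2} + 1 \right)} - 4 - 2 \log{\left(2 \right)}
d/dw[G] - f(w) = -4 != 0.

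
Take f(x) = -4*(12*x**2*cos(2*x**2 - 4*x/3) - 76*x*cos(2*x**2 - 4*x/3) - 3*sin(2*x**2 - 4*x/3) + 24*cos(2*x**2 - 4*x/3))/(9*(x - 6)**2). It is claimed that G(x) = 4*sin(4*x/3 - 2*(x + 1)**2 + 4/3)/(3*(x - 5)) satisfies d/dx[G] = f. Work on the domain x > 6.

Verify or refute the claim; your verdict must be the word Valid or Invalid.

Invalid: d/dx[G] - f = (48*x**4*cos(2*x**2 - 4*x/3) - 48*x**4*cos(2*x**2 + 8*x/3 + 2/3) - 784*x**3*cos(2*x**2 - 4*x/3) + 784*x**3*cos(2*x**2 + 8*x/3 + 2/3) - 12*x**2*sin(2*x**2 - 4*x/3) + 12*x**2*sin(2*x**2 + 8*x/3 + 2/3) + 4336*x**2*cos(2*x**2 - 4*x/3) - 4064*x**2*cos(2*x**2 + 8*x/3 + 2/3) + 120*x*sin(2*x**2 - 4*x/3) - 144*x*sin(2*x**2 + 8*x/3 + 2/3) - 8560*x*cos(2*x**2 - 4*x/3) + 5568*x*cos(2*x**2 + 8*x/3 + 2/3) - 300*sin(2*x**2 - 4*x/3) + 432*sin(2*x**2 + 8*x/3 + 2/3) + 2400*cos(2*x**2 - 4*x/3) + 5760*cos(2*x**2 + 8*x/3 + 2/3))/(9*x**4 - 198*x**3 + 1629*x**2 - 5940*x + 8100), which is not 0.

d/dx[G] = (-48*x**2*cos(2*x**2 + 8*x/3 + 2/3) + 208*x*cos(2*x**2 + 8*x/3 + 2/3) + 12*sin(2*x**2 + 8*x/3 + 2/3) + 160*cos(2*x**2 + 8*x/3 + 2/3))/(9*x**2 - 90*x + 225)
d/dx[G] - f(x) = (48*x**4*cos(2*x**2 - 4*x/3) - 48*x**4*cos(2*x**2 + 8*x/3 + 2/3) - 784*x**3*cos(2*x**2 - 4*x/3) + 784*x**3*cos(2*x**2 + 8*x/3 + 2/3) - 12*x**2*sin(2*x**2 - 4*x/3) + 12*x**2*sin(2*x**2 + 8*x/3 + 2/3) + 4336*x**2*cos(2*x**2 - 4*x/3) - 4064*x**2*cos(2*x**2 + 8*x/3 + 2/3) + 120*x*sin(2*x**2 - 4*x/3) - 144*x*sin(2*x**2 + 8*x/3 + 2/3) - 8560*x*cos(2*x**2 - 4*x/3) + 5568*x*cos(2*x**2 + 8*x/3 + 2/3) - 300*sin(2*x**2 - 4*x/3) + 432*sin(2*x**2 + 8*x/3 + 2/3) + 2400*cos(2*x**2 - 4*x/3) + 5760*cos(2*x**2 + 8*x/3 + 2/3))/(9*x**4 - 198*x**3 + 1629*x**2 - 5940*x + 8100) != 0.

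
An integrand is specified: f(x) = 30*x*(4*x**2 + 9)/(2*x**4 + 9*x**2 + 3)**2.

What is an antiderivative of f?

The substitution u = 2*x**4/3 + 3*x**2 + 1 works: f is exactly (dF/du)*(du/dx) for that inner function.
Check: d/dx[-15/(2*x**4 + 9*x**2 + 3)] = (120*x**3 + 270*x)/(4*x**8 + 36*x**6 + 93*x**4 + 54*x**2 + 9), which equals f(x).

An antiderivative is F(x) = -15/(2*x**4 + 9*x**2 + 3).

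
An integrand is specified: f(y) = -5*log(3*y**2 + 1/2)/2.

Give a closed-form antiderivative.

Whatever form F(y) takes, F'(y) = f(y) is non-negotiable.
Check: d/dy[-5*(3*y*log(3*y**2 + 1/2) - 6*y + sqrt(6)*atan(sqrt(6)*y))/6] = -5*log(3*y**2 + 1/2)/2 = f(y).

An antiderivative is F(y) = -5*(3*y*log(3*y**2 + 1/2) - 6*y + sqrt(6)*atan(sqrt(6)*y))/6.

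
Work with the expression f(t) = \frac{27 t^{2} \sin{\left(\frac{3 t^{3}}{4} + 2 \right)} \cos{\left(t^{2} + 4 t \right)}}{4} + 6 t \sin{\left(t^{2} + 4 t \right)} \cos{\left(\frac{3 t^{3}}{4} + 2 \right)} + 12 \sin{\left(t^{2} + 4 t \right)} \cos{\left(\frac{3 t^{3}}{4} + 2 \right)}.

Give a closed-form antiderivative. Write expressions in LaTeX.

An antiderivative is F(t) = - 3 \cos{\left(t^{2} + 4 t \right)} \cos{\left(\frac{3 t^{3}}{4} + 2 \right)}.

f has the shape u'v + uv' for u = - 3 \cos{\left(\frac{3 t^{3}}{4} + 2 \right)} and v = \cos{\left(t^{2} + 4 t \right)} — it is the derivative of the product u*v.
Check: d/dt[- 3 \cos{\left(t^{2} + 4 t \right)} \cos{\left(\frac{3 t^{3}}{4} + 2 \right)}] = \frac{27 t^{2} \sin{\left(\frac{3 t^{3}}{4} + 2 \right)} \cos{\left(t^{2} + 4 t \right)}}{4} + 6 t \sin{\left(t^{2} + 4 t \right)} \cos{\left(\frac{3 t^{3}}{4} + 2 \right)} + 12 \sin{\left(t^{2} + 4 t \right)} \cos{\left(\frac{3 t^{3}}{4} + 2 \right)} = f(t).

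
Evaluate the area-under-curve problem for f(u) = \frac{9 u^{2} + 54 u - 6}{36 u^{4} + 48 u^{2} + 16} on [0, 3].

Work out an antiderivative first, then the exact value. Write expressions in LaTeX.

Antiderivative: F(u) = \frac{- \frac{u}{4} - \frac{3}{4}}{u^{2} + \frac{2}{3}}; value = \frac{225}{232}

Recognize the product-rule pattern: f = v'r + vr' with v = \frac{1}{u^{2} + \frac{2}{3}}, r = - \frac{u}{4} - \frac{3}{4}, so integration by parts undoes it.
F(u) = \frac{- \frac{u}{4} - \frac{3}{4}}{u^{2} + \frac{2}{3}} is an antiderivative of f.
Check: d/du[\frac{- \frac{u}{4} - \frac{3}{4}}{u^{2} + \frac{2}{3}}] = \frac{9 u^{2} + 54 u - 6}{36 u^{4} + 48 u^{2} + 16} = f(u).
F(3) = - \frac{9}{58}; F(0) = - \frac{9}{8}.
Integral = F(3) - F(0) = \frac{225}{232}.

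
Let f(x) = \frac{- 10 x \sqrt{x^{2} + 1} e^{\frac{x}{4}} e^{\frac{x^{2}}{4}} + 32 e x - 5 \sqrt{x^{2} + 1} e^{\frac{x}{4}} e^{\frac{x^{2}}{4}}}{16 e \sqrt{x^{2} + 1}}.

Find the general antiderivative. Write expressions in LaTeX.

For F(x) to be correct the identity F'(x) - f(x) = 0 must hold.
Check: d/dx[2 \sqrt{x^{2} + 1} - \frac{5 e^{\frac{x}{4}} e^{\frac{x^{2}}{4}}}{4 e}] = \frac{- 10 x \sqrt{x^{2} + 1} e^{\frac{x}{4}} e^{\frac{x^{2}}{4}} + 32 e x - 5 \sqrt{x^{2} + 1} e^{\frac{x}{4}} e^{\frac{x^{2}}{4}}}{16 e \sqrt{x^{2} + 1}} = f(x).

F(x) = 2 \sqrt{x^{2} + 1} - \frac{5 e^{\frac{x}{4}} e^{\frac{x^{2}}{4}}}{4 e} + C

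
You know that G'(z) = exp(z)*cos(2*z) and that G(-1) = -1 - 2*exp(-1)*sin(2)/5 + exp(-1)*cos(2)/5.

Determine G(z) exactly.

G(z) = 2*exp(z)*sin(2*z)/5 + exp(z)*cos(2*z)/5 - 1

Check a candidate G(z) by differentiating: d/dz[G] must match the given G'(z).
A general antiderivative is 2*exp(z)*sin(2*z)/5 + exp(z)*cos(2*z)/5 + C.
The condition gives C = -1 - 2*exp(-1)*sin(2)/5 + exp(-1)*cos(2)/5 - (-2*exp(-1)*sin(2)/5 + exp(-1)*cos(2)/5) = -1.
So G(z) = 2*exp(z)*sin(2*z)/5 + exp(z)*cos(2*z)/5 - 1.
Check: d/dz[2*exp(z)*sin(2*z)/5 + exp(z)*cos(2*z)/5 - 1] = exp(z)*cos(2*z) = G'(z).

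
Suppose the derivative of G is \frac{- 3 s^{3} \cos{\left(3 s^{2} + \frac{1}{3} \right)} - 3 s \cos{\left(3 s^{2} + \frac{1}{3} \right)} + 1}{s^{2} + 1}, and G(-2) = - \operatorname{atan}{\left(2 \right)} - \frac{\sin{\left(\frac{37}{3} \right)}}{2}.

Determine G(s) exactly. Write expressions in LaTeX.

G(s) = \frac{- \sin{\left(3 s^{2} + \frac{1}{3} \right)} + 2 \operatorname{atan}{\left(s \right)}}{2}

Any candidate G(s) must reproduce the stated G'(s) exactly.
A general antiderivative is - \frac{\sin{\left(3 s^{2} + \frac{1}{3} \right)}}{2} + \operatorname{atan}{\left(s \right)} + C.
The condition gives C = - \operatorname{atan}{\left(2 \right)} - \frac{\sin{\left(\frac{37}{3} \right)}}{2} - (- \operatorname{atan}{\left(2 \right)} - \frac{\sin{\left(\frac{37}{3} \right)}}{2}) = 0.
So G(s) = \frac{- \sin{\left(3 s^{2} + \frac{1}{3} \right)} + 2 \operatorname{atan}{\left(s \right)}}{2}.
Check: d/ds[\frac{- \sin{\left(3 s^{2} + \frac{1}{3} \right)} + 2 \operatorname{atan}{\left(s \right)}}{2}] = \frac{- 3 s^{3} \cos{\left(3 s^{2} + \frac{1}{3} \right)} - 3 s \cos{\left(3 s^{2} + \frac{1}{3} \right)} + 1}{s^{2} + 1} = G'(s).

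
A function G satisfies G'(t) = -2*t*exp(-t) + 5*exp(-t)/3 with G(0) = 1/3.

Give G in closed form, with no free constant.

G(t) = (6*t + 1)*exp(-t)/3

Recognize the product-rule pattern: G'(t) = u'v + uv' with u = 2*t + 1/3, v = exp(-t), so integration by parts undoes it.
A general antiderivative is (6*t + 1)*exp(-t)/3 + C.
The condition gives C = 1/3 - (1/3) = 0.
So G(t) = (6*t + 1)*exp(-t)/3.
Check: d/dt[(6*t + 1)*exp(-t)/3] = (5 - 6*t)*exp(-t)/3, which equals G'(t).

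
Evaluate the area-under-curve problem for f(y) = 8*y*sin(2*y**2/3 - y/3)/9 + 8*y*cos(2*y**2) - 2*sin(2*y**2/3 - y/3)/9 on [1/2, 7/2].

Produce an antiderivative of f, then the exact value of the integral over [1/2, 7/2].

Antiderivative: F(y) = 2*sin(2*y**2) - 2*cos(2*y**2/3 - y/3)/3; value = 2*sin(49/2) - 2*sin(1/2) - 2*cos(7)/3 + 2/3

Integrate term by term and add the pieces.
F(y) = 2*sin(2*y**2) - 2*cos(2*y**2/3 - y/3)/3 is an antiderivative of f.
Check: d/dy[2*sin(2*y**2) - 2*cos(2*y**2/3 - y/3)/3] = 8*y*sin(2*y**2/3 - y/3)/9 + 8*y*cos(2*y**2) - 2*sin(2*y**2/3 - y/3)/9 = f(y).
F(7/2) = 2*sin(49/2) - 2*cos(7)/3; F(1/2) = -2/3 + 2*sin(1/2).
Integral = F(7/2) - F(1/2) = 2*sin(49/2) - 2*sin(1/2) - 2*cos(7)/3 + 2/3.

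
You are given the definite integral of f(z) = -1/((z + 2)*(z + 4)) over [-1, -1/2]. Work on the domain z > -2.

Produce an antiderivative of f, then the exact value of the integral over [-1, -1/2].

Antiderivative: F(z) = -(log(z + 2) - log(z + 4))/2; value = -log(3)/2 - log(3/2)/2 + log(7/2)/2

Factor the denominator ((z + 2)*(z + 4)) and decompose: f = 1/(2*(z + 4)) - 1/(2*(z + 2)); each piece integrates to a log, atan, or power term.
F(z) = -(log(z + 2) - log(z + 4))/2 is an antiderivative of f.
Check: d/dz[-(log(z + 2) - log(z + 4))/2] = -1/(z**2 + 6*z + 8), which equals f(z).
F(-1/2) = -log(3/2)/2 + log(7/2)/2; F(-1) = log(3)/2.
Integral = F(-1/2) - F(-1) = -log(3)/2 - log(3/2)/2 + log(7/2)/2.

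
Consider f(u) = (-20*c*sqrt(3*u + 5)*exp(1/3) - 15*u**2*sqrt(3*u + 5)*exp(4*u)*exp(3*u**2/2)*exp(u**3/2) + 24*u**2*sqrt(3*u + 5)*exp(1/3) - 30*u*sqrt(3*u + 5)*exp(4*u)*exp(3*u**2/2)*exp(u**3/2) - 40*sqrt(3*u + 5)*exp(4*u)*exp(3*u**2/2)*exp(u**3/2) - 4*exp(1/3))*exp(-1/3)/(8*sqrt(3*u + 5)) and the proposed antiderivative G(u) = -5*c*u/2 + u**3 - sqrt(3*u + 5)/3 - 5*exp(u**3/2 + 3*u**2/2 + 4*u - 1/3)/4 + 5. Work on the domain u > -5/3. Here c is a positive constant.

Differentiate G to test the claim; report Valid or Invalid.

d/du[G] = (-20*c*sqrt(3*u + 5) - 15*u**2*sqrt(3*u + 5)*exp(-1/3)*exp(4*u)*exp(3*u**2/2)*exp(u**3/2) + 24*u**2*sqrt(3*u + 5) - 30*u*sqrt(3*u + 5)*exp(-1/3)*exp(4*u)*exp(3*u**2/2)*exp(u**3/2) - 40*sqrt(3*u + 5)*exp(-1/3)*exp(4*u)*exp(3*u**2/2)*exp(u**3/2) - 4)/(8*sqrt(3*u + 5))
This equals f(u) exactly, so the claim holds.

Valid - the claim checks out under differentiation.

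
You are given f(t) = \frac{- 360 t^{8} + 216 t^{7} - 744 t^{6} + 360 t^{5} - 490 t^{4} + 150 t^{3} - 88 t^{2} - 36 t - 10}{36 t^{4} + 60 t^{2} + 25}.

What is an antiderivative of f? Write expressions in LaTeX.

Check any antiderivative F(t) by computing F'(t) and comparing it with f(t).
Check: d/dt[- 2 t^{5} + \frac{3 t^{4}}{2} - \frac{4 t^{3}}{3} + \frac{1 - \frac{2 t}{3}}{2 t^{2} + \frac{5}{3}}] = \frac{- 360 t^{8} + 216 t^{7} - 744 t^{6} + 360 t^{5} - 490 t^{4} + 150 t^{3} - 88 t^{2} - 36 t - 10}{36 t^{4} + 60 t^{2} + 25} = f(t).

An antiderivative is F(t) = - 2 t^{5} + \frac{3 t^{4}}{2} - \frac{4 t^{3}}{3} + \frac{1 - \frac{2 t}{3}}{2 t^{2} + \frac{5}{3}}.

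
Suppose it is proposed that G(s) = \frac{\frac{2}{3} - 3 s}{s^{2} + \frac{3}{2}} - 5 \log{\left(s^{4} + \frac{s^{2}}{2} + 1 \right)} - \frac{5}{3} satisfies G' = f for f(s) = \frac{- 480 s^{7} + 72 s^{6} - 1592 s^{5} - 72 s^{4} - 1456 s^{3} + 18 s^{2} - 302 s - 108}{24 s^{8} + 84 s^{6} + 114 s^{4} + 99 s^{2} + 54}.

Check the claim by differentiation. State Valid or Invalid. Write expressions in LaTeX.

d/ds[G] = \frac{- 480 s^{7} + 72 s^{6} - 1592 s^{5} - 72 s^{4} - 1456 s^{3} + 18 s^{2} - 302 s - 108}{24 s^{8} + 84 s^{6} + 114 s^{4} + 99 s^{2} + 54}
This equals f(s) exactly, so the claim holds.

Valid - the claim checks out under differentiation.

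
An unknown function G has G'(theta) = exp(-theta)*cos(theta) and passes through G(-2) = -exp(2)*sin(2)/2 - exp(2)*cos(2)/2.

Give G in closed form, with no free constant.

G(theta) = -(-sin(theta) + cos(theta))*exp(-theta)/2

Any candidate G(theta) must reproduce the stated G'(theta) exactly.
A general antiderivative is exp(-theta)*sin(theta)/2 - exp(-theta)*cos(theta)/2 + C.
The condition gives C = -exp(2)*sin(2)/2 - exp(2)*cos(2)/2 - (-exp(2)*sin(2)/2 - exp(2)*cos(2)/2) = 0.
So G(theta) = -(-sin(theta) + cos(theta))*exp(-theta)/2.
Check: d/dtheta[-(-sin(theta) + cos(theta))*exp(-theta)/2] = exp(-theta)*cos(theta) = G'(theta).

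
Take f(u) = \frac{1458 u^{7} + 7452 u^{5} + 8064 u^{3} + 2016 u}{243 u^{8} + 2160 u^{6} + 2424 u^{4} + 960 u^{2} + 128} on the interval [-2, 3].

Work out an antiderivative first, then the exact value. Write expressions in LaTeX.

Any candidate F(u) must reproduce f(u) exactly when differentiated.
F(u) = \frac{3 \left(9 u^{2} \log{\left(\frac{u^{4}}{2} + 4 u^{2} + \frac{4}{3} \right)} + 4 \log{\left(\frac{u^{4}}{2} + 4 u^{2} + \frac{4}{3} \right)} - 4\right)}{2 \left(9 u^{2} + 4\right)} is an antiderivative of f.
Check: d/du[\frac{3 \left(9 u^{2} \log{\left(\frac{u^{4}}{2} + 4 u^{2} + \frac{4}{3} \right)} + 4 \log{\left(\frac{u^{4}}{2} + 4 u^{2} + \frac{4}{3} \right)} - 4\right)}{2 \left(9 u^{2} + 4\right)}] = \frac{1458 u^{7} + 7452 u^{5} + 8064 u^{3} + 2016 u}{243 u^{8} + 2160 u^{6} + 2424 u^{4} + 960 u^{2} + 128} = f(u).
F(3) = - \frac{6}{85} + \frac{3 \log{\left(\frac{467}{6} \right)}}{2}; F(-2) = - \frac{3}{20} + \frac{3 \log{\left(\frac{76}{3} \right)}}{2}.
Integral = F(3) - F(-2) = - \frac{3 \log{\left(\frac{76}{3} \right)}}{2} + \frac{27}{340} + \frac{3 \log{\left(\frac{467}{6} \right)}}{2}.

Antiderivative: F(u) = \frac{3 \left(9 u^{2} \log{\left(\frac{u^{4}}{2} + 4 u^{2} + \frac{4}{3} \right)} + 4 \log{\left(\frac{u^{4}}{2} + 4 u^{2} + \frac{4}{3} \right)} - 4\right)}{2 \left(9 u^{2} + 4\right)}; value = - \frac{3 \log{\left(\frac{76}{3} \right)}}{2} + \frac{27}{340} + \frac{3 \log{\left(\frac{467}{6} \right)}}{2}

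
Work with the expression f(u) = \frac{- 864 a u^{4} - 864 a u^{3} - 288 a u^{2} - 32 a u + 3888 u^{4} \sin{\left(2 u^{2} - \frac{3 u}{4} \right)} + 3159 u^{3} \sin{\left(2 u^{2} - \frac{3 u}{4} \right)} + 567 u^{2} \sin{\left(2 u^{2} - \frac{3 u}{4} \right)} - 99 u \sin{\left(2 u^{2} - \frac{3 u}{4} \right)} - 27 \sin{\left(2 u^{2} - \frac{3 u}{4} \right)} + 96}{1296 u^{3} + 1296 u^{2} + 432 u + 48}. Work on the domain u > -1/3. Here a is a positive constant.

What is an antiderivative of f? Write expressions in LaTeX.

Whatever form F(u) takes, F'(u) = f(u) is non-negotiable.
Check: d/du[\frac{- 36 a u^{4} - 24 a u^{3} - 4 a u^{2} - 81 u^{2} \cos{\left(2 u^{2} - \frac{3 u}{4} \right)} - 54 u \cos{\left(2 u^{2} - \frac{3 u}{4} \right)} - 9 \cos{\left(2 u^{2} - \frac{3 u}{4} \right)} - 4}{108 u^{2} + 72 u + 12}] = \frac{- 864 a u^{4} - 864 a u^{3} - 288 a u^{2} - 32 a u + 3888 u^{4} \sin{\left(2 u^{2} - \frac{3 u}{4} \right)} + 3159 u^{3} \sin{\left(2 u^{2} - \frac{3 u}{4} \right)} + 567 u^{2} \sin{\left(2 u^{2} - \frac{3 u}{4} \right)} - 99 u \sin{\left(2 u^{2} - \frac{3 u}{4} \right)} - 27 \sin{\left(2 u^{2} - \frac{3 u}{4} \right)} + 96}{1296 u^{3} + 1296 u^{2} + 432 u + 48} = f(u).

An antiderivative is F(u) = \frac{- 36 a u^{4} - 24 a u^{3} - 4 a u^{2} - 81 u^{2} \cos{\left(2 u^{2} - \frac{3 u}{4} \right)} - 54 u \cos{\left(2 u^{2} - \frac{3 u}{4} \right)} - 9 \cos{\left(2 u^{2} - \frac{3 u}{4} \right)} - 4}{108 u^{2} + 72 u + 12}.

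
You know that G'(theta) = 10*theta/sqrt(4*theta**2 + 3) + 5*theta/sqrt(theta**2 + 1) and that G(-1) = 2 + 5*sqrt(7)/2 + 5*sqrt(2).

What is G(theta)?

G(theta) = 5*sqrt(theta**2 + 1) + 5*sqrt(4*theta**2 + 3)/2 + 2

The integrand splits into summands that can be handled one at a time.
A general antiderivative is 5*sqrt(theta**2 + 1) + 5*sqrt(4*theta**2 + 3)/2 + C.
The condition gives C = 2 + 5*sqrt(7)/2 + 5*sqrt(2) - (5*sqrt(7)/2 + 5*sqrt(2)) = 2.
So G(theta) = 5*sqrt(theta**2 + 1) + 5*sqrt(4*theta**2 + 3)/2 + 2.
Check: d/dtheta[5*sqrt(theta**2 + 1) + 5*sqrt(4*theta**2 + 3)/2 + 2] = (10*theta*sqrt(theta**2 + 1) + 5*theta*sqrt(4*theta**2 + 3))/(sqrt(theta**2 + 1)*sqrt(4*theta**2 + 3)), which equals G'(theta).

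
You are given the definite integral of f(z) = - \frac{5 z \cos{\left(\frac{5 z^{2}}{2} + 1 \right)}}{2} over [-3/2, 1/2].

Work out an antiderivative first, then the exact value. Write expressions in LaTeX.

Antiderivative: F(z) = - \frac{\sin{\left(\frac{5 z^{2}}{2} + 1 \right)}}{2}; value = - \frac{\sin{\left(\frac{13}{8} \right)}}{2} + \frac{\sin{\left(\frac{53}{8} \right)}}{2}

f matches the chain-rule pattern g'(h)*h' with inner function h(z) = \frac{5 z^{2}}{2} + 1; substituting u = h(z) collapses the integral.
F(z) = - \frac{\sin{\left(\frac{5 z^{2}}{2} + 1 \right)}}{2} is an antiderivative of f.
Check: d/dz[- \frac{\sin{\left(\frac{5 z^{2}}{2} + 1 \right)}}{2}] = - \frac{5 z \cos{\left(\frac{5 z^{2}}{2} + 1 \right)}}{2} = f(z).
F(1/2) = - \frac{\sin{\left(\frac{13}{8} \right)}}{2}; F(-3/2) = - \frac{\sin{\left(\frac{53}{8} \right)}}{2}.
Integral = F(1/2) - F(-3/2) = - \frac{\sin{\left(\frac{13}{8} \right)}}{2} + \frac{\sin{\left(\frac{53}{8} \right)}}{2}.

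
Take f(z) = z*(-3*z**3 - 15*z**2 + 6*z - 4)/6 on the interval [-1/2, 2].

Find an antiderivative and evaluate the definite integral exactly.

An antiderivative F(z) passes only if d/dz[F] lands on f(z) exactly.
F(z) = -z**2*(12*z**3 + 75*z**2 - 40*z + 40)/120 is an antiderivative of f.
Check: d/dz[-z**2*(12*z**3 + 75*z**2 - 40*z + 40)/120] = -z**4/2 - 5*z**3/2 + z**2 - 2*z/3, which equals f(z).
F(2) = -178/15; F(-1/2) = -103/640.
Integral = F(2) - F(-1/2) = -4495/384.

Antiderivative: F(z) = -z**2*(12*z**3 + 75*z**2 - 40*z + 40)/120; value = -4495/384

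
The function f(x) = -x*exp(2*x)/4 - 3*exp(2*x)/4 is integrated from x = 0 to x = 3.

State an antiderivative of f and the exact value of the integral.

Recognize the product-rule pattern: f = u'v + uv' with u = -x/8 - 5/16, v = exp(2*x), so integration by parts undoes it.
F(x) = -x*exp(2*x)/8 - 5*exp(2*x)/16 is an antiderivative of f.
Check: d/dx[-x*exp(2*x)/8 - 5*exp(2*x)/16] = -x*exp(2*x)/4 - 3*exp(2*x)/4 = f(x).
F(3) = -11*exp(6)/16; F(0) = -5/16.
Integral = F(3) - F(0) = 5/16 - 11*exp(6)/16.

Antiderivative: F(x) = -x*exp(2*x)/8 - 5*exp(2*x)/16; value = 5/16 - 11*exp(6)/16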